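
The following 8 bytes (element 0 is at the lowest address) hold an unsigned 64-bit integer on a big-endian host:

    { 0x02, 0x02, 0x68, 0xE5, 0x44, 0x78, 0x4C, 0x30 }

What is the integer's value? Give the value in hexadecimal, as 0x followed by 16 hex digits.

In big-endian order the high byte comes first in memory.
The bytes are already most-significant first: 0x020268E544784C30.

0x020268E544784C30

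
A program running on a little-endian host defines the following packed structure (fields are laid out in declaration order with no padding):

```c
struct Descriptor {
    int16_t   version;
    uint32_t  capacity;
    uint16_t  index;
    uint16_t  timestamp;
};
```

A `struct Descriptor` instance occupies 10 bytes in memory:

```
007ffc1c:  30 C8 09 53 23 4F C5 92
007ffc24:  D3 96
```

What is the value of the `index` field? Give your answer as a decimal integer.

37573

`index` follows `version` (2 B), `capacity` (4 B), so it starts at offset 2 + 4 = 6 and occupies 2 bytes.
Bytes at offsets 6..7: C5 92.
Little-endian: lowest address holds the least-significant byte.
Reassemble most-significant byte first: 92 C5 → 0x92C5.
0x92C5 = 37573.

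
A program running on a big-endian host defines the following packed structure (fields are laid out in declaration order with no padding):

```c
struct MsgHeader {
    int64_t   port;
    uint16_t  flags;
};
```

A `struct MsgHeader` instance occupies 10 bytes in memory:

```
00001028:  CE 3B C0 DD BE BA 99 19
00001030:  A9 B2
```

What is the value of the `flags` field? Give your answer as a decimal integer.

`flags` follows `port` (8 bytes), so it starts at byte offset 8 and occupies 2 bytes.
Bytes at offsets 8..9: A9 B2.
Big-endian: lowest address holds the most-significant byte.
The bytes are already most-significant first: 0xA9B2.
0xA9B2 = 43442.

43442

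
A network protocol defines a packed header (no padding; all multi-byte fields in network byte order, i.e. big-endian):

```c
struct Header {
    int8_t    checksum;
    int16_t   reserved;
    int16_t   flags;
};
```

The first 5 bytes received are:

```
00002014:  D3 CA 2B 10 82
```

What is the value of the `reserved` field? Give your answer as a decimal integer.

`reserved` follows `checksum` (1 byte), so it starts at byte offset 1 and occupies 2 bytes.
Bytes at offsets 1..2: CA 2B.
Big-endian stores the most-significant byte at the lowest address.
The bytes are already most-significant first: 0xCA2B.
Top bit is set, so as a signed 16-bit value this is 0xCA2B − 2^16 = -13781.

-13781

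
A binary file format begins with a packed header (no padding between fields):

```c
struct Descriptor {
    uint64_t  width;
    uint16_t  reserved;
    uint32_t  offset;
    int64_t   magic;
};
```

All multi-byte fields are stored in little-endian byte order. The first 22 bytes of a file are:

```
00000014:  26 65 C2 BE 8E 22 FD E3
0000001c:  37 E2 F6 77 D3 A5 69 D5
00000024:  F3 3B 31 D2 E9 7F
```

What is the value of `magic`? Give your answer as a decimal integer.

`magic` follows `width` (8 B), `reserved` (2 B), `offset` (4 B), so it starts at offset 8 + 2 + 4 = 14 and occupies 8 bytes.
Bytes at offsets 14..21: 69 D5 F3 3B 31 D2 E9 7F.
In little-endian order the low byte comes first in memory.
Reassemble most-significant byte first: 7F E9 D2 31 3B F3 D5 69 → 0x7FE9D2313BF3D569.
0x7FE9D2313BF3D569 = 9217129221291496809.

9217129221291496809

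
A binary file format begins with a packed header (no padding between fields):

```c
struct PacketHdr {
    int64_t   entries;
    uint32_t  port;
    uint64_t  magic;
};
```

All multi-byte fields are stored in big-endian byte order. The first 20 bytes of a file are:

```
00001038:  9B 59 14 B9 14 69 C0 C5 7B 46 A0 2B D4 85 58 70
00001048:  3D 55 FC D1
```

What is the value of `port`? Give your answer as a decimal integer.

2068226091

`port` follows `entries` (8 bytes), so it starts at byte offset 8 and occupies 4 bytes.
Bytes at offsets 8..11: 7B 46 A0 2B.
Big-endian stores the most-significant byte at the lowest address.
The bytes are already most-significant first: 0x7B46A02B.
0x7B46A02B = 2068226091.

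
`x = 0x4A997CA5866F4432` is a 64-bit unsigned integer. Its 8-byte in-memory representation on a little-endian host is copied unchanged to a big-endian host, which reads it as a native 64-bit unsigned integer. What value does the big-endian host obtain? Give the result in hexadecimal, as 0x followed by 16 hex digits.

Stored little-endian, the bytes at ascending addresses are 32 44 6F 86 A5 7C 99 4A.
Read back as big-endian, the last byte is least significant, giving 0x32446F86A57C994A.

0x32446F86A57C994A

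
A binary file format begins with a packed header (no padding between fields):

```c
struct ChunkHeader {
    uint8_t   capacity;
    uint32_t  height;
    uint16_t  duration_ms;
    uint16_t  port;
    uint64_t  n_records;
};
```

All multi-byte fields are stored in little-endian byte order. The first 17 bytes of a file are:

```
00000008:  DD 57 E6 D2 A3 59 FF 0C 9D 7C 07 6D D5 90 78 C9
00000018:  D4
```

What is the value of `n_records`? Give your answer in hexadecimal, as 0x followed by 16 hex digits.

`n_records` follows `capacity` (1 B), `height` (4 B), `duration_ms` (2 B), `port` (2 B), so it starts at offset 1 + 4 + 2 + 2 = 9 and occupies 8 bytes.
Bytes at offsets 9..16: 7C 07 6D D5 90 78 C9 D4.
In little-endian order the low byte comes first in memory.
Reassemble most-significant byte first: D4 C9 78 90 D5 6D 07 7C → 0xD4C97890D56D077C.

0xD4C97890D56D077C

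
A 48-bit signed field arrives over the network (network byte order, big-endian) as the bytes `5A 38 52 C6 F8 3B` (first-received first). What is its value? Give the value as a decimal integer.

In big-endian order the high byte comes first in memory.
The bytes are already most-significant first: 0x5A3852C6F83B.
0x5A3852C6F83B = 99197953439803.

99197953439803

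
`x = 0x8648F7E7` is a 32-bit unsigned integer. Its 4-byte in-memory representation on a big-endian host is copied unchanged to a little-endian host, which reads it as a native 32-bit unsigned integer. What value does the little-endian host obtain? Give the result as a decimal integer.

3891742854

Stored big-endian, the bytes at ascending addresses are 86 48 F7 E7.
Read back as little-endian, the first byte is least significant, giving 0xE7F74886.
0xE7F74886 = 3891742854.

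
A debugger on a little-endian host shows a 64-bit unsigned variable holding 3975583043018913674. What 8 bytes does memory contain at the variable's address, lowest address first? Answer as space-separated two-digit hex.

8A 77 35 CE B6 1B 2C 37

3975583043018913674 in hexadecimal, padded to 64 bits, is 0x372C1BB6CE35778A.
Split into bytes (most-significant first): 37 2C 1B B6 CE 35 77 8A.
In little-endian order the low byte comes first in memory.
So at ascending addresses the bytes are 8A 77 35 CE B6 1B 2C 37.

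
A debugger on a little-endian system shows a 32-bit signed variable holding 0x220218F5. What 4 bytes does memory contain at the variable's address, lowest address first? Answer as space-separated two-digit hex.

Split into bytes (most-significant first): 22 02 18 F5.
Little-endian: lowest address holds the least-significant byte.
So at ascending addresses the bytes are F5 18 02 22.

F5 18 02 22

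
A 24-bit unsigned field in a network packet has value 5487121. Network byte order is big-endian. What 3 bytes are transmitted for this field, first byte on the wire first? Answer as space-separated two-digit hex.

53 BA 11

5487121 in hexadecimal, padded to 24 bits, is 0x53BA11.
Split into bytes (most-significant first): 53 BA 11.
Big-endian: lowest address holds the most-significant byte.
So the memory order matches the most-significant-first order: 53 BA 11.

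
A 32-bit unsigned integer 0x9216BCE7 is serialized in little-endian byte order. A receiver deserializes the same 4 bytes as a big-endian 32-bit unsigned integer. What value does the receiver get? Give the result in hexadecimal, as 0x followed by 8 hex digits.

Stored little-endian, the bytes at ascending addresses are E7 BC 16 92.
Read back as big-endian, the last byte is least significant, giving 0xE7BC1692.

0xE7BC1692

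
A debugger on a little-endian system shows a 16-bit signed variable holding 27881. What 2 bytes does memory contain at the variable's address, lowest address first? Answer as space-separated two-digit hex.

27881 in hexadecimal, padded to 16 bits, is 0x6CE9.
Split into bytes (most-significant first): 6C E9.
In little-endian order the low byte comes first in memory.
So at ascending addresses the bytes are E9 6C.

E9 6C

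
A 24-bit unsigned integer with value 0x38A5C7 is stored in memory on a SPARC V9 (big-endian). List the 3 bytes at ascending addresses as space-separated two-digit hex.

38 A5 C7

Split into bytes (most-significant first): 38 A5 C7.
Big-endian: lowest address holds the most-significant byte.
So the memory order matches the most-significant-first order: 38 A5 C7.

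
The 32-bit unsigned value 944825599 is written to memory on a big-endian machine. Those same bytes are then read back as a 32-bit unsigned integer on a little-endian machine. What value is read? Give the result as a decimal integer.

4293152824

944825599 in 32-bit hexadecimal is 0x3850E4FF.
Stored big-endian, the bytes at ascending addresses are 38 50 E4 FF.
Read back as little-endian, the first byte is least significant, giving 0xFFE45038.
0xFFE45038 = 4293152824.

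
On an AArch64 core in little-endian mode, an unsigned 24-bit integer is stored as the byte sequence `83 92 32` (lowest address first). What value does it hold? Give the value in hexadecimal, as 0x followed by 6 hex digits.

0x329283

Little-endian: lowest address holds the least-significant byte.
Reassemble most-significant byte first: 32 92 83 → 0x329283.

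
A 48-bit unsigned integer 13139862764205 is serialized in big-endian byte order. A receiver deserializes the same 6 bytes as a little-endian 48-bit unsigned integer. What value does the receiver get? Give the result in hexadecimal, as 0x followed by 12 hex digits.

0xAD3ADA5CF30B

13139862764205 in 48-bit hexadecimal is 0x0BF35CDA3AAD.
Stored big-endian, the bytes at ascending addresses are 0B F3 5C DA 3A AD.
Read back as little-endian, the first byte is least significant, giving 0xAD3ADA5CF30B.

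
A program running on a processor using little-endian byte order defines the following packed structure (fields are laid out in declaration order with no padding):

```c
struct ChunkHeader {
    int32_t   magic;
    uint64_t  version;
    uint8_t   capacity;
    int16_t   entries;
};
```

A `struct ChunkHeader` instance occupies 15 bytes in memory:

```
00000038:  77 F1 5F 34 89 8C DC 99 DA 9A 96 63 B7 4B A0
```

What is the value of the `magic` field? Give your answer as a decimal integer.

`magic` is the first field, at byte offset 0, occupying 4 bytes.
Bytes at offsets 0..3: 77 F1 5F 34.
Little-endian: lowest address holds the least-significant byte.
Reassemble most-significant byte first: 34 5F F1 77 → 0x345FF177.
0x345FF177 = 878702967.

878702967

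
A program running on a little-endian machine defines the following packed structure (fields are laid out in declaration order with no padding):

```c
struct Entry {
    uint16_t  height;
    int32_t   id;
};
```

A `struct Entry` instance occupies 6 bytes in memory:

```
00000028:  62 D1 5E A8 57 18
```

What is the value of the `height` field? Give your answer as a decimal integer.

53602

`height` is the first field, at byte offset 0, occupying 2 bytes.
Bytes at offsets 0..1: 62 D1.
Little-endian stores the least-significant byte at the lowest address.
Reassemble most-significant byte first: D1 62 → 0xD162.
0xD162 = 53602.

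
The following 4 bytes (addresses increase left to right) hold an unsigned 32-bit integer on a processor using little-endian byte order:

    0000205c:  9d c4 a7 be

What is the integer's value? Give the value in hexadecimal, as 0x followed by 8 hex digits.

0xBEA7C49D

Little-endian: lowest address holds the least-significant byte.
Reassemble most-significant byte first: BE A7 C4 9D → 0xBEA7C49D.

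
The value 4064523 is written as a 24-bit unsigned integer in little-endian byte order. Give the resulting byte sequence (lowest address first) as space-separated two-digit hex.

0B 05 3E

4064523 in hexadecimal, padded to 24 bits, is 0x3E050B.
Split into bytes (most-significant first): 3E 05 0B.
In little-endian order the low byte comes first in memory.
So at ascending addresses the bytes are 0B 05 3E.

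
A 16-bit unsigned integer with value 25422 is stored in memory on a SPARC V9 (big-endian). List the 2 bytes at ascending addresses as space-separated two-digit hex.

63 4E

25422 in hexadecimal, padded to 16 bits, is 0x634E.
Split into bytes (most-significant first): 63 4E.
Big-endian: lowest address holds the most-significant byte.
So the memory order matches the most-significant-first order: 63 4E.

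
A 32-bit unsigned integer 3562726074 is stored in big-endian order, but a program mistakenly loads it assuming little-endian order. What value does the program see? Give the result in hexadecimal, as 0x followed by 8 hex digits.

0xBAE25AD4

3562726074 in 32-bit hexadecimal is 0xD45AE2BA.
Stored big-endian, the bytes at ascending addresses are D4 5A E2 BA.
Read back as little-endian, the first byte is least significant, giving 0xBAE25AD4.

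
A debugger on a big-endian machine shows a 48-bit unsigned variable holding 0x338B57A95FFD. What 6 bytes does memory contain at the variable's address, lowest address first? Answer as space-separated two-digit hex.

33 8B 57 A9 5F FD

Split into bytes (most-significant first): 33 8B 57 A9 5F FD.
Big-endian stores the most-significant byte at the lowest address.
So the memory order matches the most-significant-first order: 33 8B 57 A9 5F FD.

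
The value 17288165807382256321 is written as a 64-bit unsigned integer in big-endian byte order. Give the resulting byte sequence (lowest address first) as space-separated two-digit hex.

EF EB E7 34 87 12 DA C1

17288165807382256321 in hexadecimal, padded to 64 bits, is 0xEFEBE7348712DAC1.
Split into bytes (most-significant first): EF EB E7 34 87 12 DA C1.
In big-endian order the high byte comes first in memory.
So the memory order matches the most-significant-first order: EF EB E7 34 87 12 DA C1.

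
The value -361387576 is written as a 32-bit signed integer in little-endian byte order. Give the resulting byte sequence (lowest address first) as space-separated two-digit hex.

Two's complement of -361387576 in 32 bits: 361387576 = 0x158A5638; invert → 0xEA75A9C7; add 1 → 0xEA75A9C8.
Split into bytes (most-significant first): EA 75 A9 C8.
Little-endian stores the least-significant byte at the lowest address.
So at ascending addresses the bytes are C8 A9 75 EA.

C8 A9 75 EA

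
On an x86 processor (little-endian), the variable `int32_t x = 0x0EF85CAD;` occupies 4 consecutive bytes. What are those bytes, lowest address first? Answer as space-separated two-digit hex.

Split into bytes (most-significant first): 0E F8 5C AD.
Little-endian: lowest address holds the least-significant byte.
So at ascending addresses the bytes are AD 5C F8 0E.

AD 5C F8 0E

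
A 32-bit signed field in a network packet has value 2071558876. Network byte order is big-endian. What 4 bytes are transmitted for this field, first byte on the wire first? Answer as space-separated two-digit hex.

7B 79 7A DC

2071558876 in hexadecimal, padded to 32 bits, is 0x7B797ADC.
Split into bytes (most-significant first): 7B 79 7A DC.
Big-endian stores the most-significant byte at the lowest address.
So the memory order matches the most-significant-first order: 7B 79 7A DC.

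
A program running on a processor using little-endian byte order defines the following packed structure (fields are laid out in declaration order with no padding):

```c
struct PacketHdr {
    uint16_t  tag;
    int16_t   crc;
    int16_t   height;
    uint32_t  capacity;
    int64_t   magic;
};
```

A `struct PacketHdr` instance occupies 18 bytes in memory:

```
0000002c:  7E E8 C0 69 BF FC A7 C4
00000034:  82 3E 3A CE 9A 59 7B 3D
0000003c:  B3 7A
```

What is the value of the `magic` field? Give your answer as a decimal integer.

`magic` follows `tag` (2 B), `crc` (2 B), `height` (2 B), `capacity` (4 B), so it starts at offset 2 + 2 + 2 + 4 = 10 and occupies 8 bytes.
Bytes at offsets 10..17: 3A CE 9A 59 7B 3D B3 7A.
Little-endian: lowest address holds the least-significant byte.
Reassemble most-significant byte first: 7A B3 3D 7B 59 9A CE 3A → 0x7AB33D7B599ACE3A.
0x7AB33D7B599ACE3A = 8841478093452004922.

8841478093452004922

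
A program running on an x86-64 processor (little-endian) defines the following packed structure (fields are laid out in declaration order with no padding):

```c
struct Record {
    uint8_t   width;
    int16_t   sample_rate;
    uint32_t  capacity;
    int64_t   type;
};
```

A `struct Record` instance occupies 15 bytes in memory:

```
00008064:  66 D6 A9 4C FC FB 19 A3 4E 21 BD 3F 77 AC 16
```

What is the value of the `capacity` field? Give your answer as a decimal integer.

435944524

`capacity` follows `width` (1 B), `sample_rate` (2 B), so it starts at offset 1 + 2 = 3 and occupies 4 bytes.
Bytes at offsets 3..6: 4C FC FB 19.
Little-endian: lowest address holds the least-significant byte.
Reassemble most-significant byte first: 19 FB FC 4C → 0x19FBFC4C.
0x19FBFC4C = 435944524.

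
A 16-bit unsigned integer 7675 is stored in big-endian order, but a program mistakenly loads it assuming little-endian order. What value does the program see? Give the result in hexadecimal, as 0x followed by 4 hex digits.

0xFB1D

7675 in 16-bit hexadecimal is 0x1DFB.
Stored big-endian, the bytes at ascending addresses are 1D FB.
Read back as little-endian, the first byte is least significant, giving 0xFB1D.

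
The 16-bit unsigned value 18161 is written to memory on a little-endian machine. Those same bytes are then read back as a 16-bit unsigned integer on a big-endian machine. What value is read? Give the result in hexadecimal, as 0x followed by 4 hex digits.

18161 in 16-bit hexadecimal is 0x46F1.
Stored little-endian, the bytes at ascending addresses are F1 46.
Read back as big-endian, the last byte is least significant, giving 0xF146.

0xF146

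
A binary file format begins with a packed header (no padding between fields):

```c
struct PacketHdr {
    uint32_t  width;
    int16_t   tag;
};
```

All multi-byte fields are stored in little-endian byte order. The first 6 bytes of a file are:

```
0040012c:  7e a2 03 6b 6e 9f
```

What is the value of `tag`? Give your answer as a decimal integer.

`tag` follows `width` (4 bytes), so it starts at byte offset 4 and occupies 2 bytes.
Bytes at offsets 4..5: 6E 9F.
Little-endian: lowest address holds the least-significant byte.
Reassemble most-significant byte first: 9F 6E → 0x9F6E.
Top bit is set, so as a signed 16-bit value this is 0x9F6E − 2^16 = -24722.

-24722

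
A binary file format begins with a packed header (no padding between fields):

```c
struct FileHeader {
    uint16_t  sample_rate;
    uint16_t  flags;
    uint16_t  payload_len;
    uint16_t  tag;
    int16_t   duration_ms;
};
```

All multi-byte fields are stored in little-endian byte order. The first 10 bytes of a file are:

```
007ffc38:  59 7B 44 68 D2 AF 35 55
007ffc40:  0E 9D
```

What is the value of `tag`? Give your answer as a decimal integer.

21813

`tag` follows `sample_rate` (2 B), `flags` (2 B), `payload_len` (2 B), so it starts at offset 2 + 2 + 2 = 6 and occupies 2 bytes.
Bytes at offsets 6..7: 35 55.
Little-endian stores the least-significant byte at the lowest address.
Reassemble most-significant byte first: 55 35 → 0x5535.
0x5535 = 21813.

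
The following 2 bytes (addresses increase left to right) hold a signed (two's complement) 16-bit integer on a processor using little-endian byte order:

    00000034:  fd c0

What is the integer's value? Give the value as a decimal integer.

Little-endian stores the least-significant byte at the lowest address.
Reassemble most-significant byte first: C0 FD → 0xC0FD.
Top bit is set, so as a signed 16-bit value this is 0xC0FD − 2^16 = -16131.

-16131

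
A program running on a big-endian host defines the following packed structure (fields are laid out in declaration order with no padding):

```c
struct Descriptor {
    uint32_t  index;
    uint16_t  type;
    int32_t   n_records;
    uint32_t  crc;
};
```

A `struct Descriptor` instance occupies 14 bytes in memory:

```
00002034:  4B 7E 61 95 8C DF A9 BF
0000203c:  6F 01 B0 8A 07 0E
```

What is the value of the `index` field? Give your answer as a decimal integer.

1266573717

`index` is the first field, at byte offset 0, occupying 4 bytes.
Bytes at offsets 0..3: 4B 7E 61 95.
Big-endian: lowest address holds the most-significant byte.
The bytes are already most-significant first: 0x4B7E6195.
0x4B7E6195 = 1266573717.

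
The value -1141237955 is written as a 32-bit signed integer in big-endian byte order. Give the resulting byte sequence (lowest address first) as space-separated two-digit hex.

BB FA 17 3D

Two's complement of -1141237955 in 32 bits: 1141237955 = 0x4405E8C3; invert → 0xBBFA173C; add 1 → 0xBBFA173D.
Split into bytes (most-significant first): BB FA 17 3D.
In big-endian order the high byte comes first in memory.
So the memory order matches the most-significant-first order: BB FA 17 3D.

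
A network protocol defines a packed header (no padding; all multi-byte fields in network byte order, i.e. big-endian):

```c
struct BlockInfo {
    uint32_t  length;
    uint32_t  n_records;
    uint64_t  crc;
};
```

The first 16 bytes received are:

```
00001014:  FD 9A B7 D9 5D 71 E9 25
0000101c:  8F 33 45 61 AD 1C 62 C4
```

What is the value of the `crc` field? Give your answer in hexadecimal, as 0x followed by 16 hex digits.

`crc` follows `length` (4 B), `n_records` (4 B), so it starts at offset 4 + 4 = 8 and occupies 8 bytes.
Bytes at offsets 8..15: 8F 33 45 61 AD 1C 62 C4.
In big-endian order the high byte comes first in memory.
The bytes are already most-significant first: 0x8F334561AD1C62C4.

0x8F334561AD1C62C4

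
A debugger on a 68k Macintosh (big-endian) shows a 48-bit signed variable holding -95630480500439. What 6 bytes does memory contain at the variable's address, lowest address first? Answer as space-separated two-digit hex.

A9 06 4B 2E 19 29

Two's complement of -95630480500439 in 48 bits: 95630480500439 = 0x56F9B4D1E6D7; invert → 0xA9064B2E1928; add 1 → 0xA9064B2E1929.
Split into bytes (most-significant first): A9 06 4B 2E 19 29.
Big-endian: lowest address holds the most-significant byte.
So the memory order matches the most-significant-first order: A9 06 4B 2E 19 29.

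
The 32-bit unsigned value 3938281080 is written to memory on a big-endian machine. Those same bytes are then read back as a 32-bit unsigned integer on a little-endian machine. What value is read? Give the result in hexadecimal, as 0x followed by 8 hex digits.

3938281080 in 32-bit hexadecimal is 0xEABD6678.
Stored big-endian, the bytes at ascending addresses are EA BD 66 78.
Read back as little-endian, the first byte is least significant, giving 0x7866BDEA.

0x7866BDEA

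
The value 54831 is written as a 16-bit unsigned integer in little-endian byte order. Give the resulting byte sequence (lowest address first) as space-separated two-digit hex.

2F D6

54831 in hexadecimal, padded to 16 bits, is 0xD62F.
Split into bytes (most-significant first): D6 2F.
Little-endian: lowest address holds the least-significant byte.
So at ascending addresses the bytes are 2F D6.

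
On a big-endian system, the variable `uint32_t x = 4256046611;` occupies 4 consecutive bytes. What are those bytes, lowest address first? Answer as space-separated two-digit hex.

4256046611 in hexadecimal, padded to 32 bits, is 0xFDAE1E13.
Split into bytes (most-significant first): FD AE 1E 13.
Big-endian: lowest address holds the most-significant byte.
So the memory order matches the most-significant-first order: FD AE 1E 13.

FD AE 1E 13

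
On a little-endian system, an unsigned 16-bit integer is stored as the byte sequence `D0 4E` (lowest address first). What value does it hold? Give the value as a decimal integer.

Little-endian stores the least-significant byte at the lowest address.
Reassemble most-significant byte first: 4E D0 → 0x4ED0.
0x4ED0 = 20176.

20176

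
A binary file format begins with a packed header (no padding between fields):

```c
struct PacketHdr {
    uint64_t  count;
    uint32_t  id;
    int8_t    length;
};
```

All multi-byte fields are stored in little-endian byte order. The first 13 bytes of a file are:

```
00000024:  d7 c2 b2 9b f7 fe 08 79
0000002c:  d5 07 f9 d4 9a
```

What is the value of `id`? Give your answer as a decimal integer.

3573090261

`id` follows `count` (8 bytes), so it starts at byte offset 8 and occupies 4 bytes.
Bytes at offsets 8..11: D5 07 F9 D4.
Little-endian: lowest address holds the least-significant byte.
Reassemble most-significant byte first: D4 F9 07 D5 → 0xD4F907D5.
0xD4F907D5 = 3573090261.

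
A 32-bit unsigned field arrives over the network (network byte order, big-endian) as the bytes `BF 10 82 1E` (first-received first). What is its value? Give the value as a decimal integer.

3205530142

Big-endian stores the most-significant byte at the lowest address.
The bytes are already most-significant first: 0xBF10821E.
0xBF10821E = 3205530142.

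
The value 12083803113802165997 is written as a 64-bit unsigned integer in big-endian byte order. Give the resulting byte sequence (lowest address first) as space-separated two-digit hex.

A7 B2 4A E8 C5 EF EE ED

12083803113802165997 in hexadecimal, padded to 64 bits, is 0xA7B24AE8C5EFEEED.
Split into bytes (most-significant first): A7 B2 4A E8 C5 EF EE ED.
In big-endian order the high byte comes first in memory.
So the memory order matches the most-significant-first order: A7 B2 4A E8 C5 EF EE ED.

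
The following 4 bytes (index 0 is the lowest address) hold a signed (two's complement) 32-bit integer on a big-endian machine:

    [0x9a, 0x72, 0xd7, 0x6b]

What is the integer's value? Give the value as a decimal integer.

In big-endian order the high byte comes first in memory.
The bytes are already most-significant first: 0x9A72D76B.
Top bit is set, so as a signed 32-bit value this is 0x9A72D76B − 2^32 = -1703749781.

-1703749781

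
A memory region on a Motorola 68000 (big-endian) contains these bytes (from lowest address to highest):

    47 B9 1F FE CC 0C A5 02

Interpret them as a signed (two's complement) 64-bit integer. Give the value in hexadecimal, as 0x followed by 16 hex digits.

Big-endian: lowest address holds the most-significant byte.
The bytes are already most-significant first: 0x47B91FFECC0CA502.

0x47B91FFECC0CA502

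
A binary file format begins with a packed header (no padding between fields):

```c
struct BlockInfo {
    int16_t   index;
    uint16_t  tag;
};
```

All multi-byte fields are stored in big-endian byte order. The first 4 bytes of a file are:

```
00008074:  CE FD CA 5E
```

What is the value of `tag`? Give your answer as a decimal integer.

51806

`tag` follows `index` (2 bytes), so it starts at byte offset 2 and occupies 2 bytes.
Bytes at offsets 2..3: CA 5E.
Big-endian stores the most-significant byte at the lowest address.
The bytes are already most-significant first: 0xCA5E.
0xCA5E = 51806.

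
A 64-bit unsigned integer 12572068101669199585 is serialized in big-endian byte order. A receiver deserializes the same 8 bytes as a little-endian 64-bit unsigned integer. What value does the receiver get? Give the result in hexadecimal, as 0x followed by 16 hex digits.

12572068101669199585 in 64-bit hexadecimal is 0xAE78F5542C031EE1.
Stored big-endian, the bytes at ascending addresses are AE 78 F5 54 2C 03 1E E1.
Read back as little-endian, the first byte is least significant, giving 0xE11E032C54F578AE.

0xE11E032C54F578AE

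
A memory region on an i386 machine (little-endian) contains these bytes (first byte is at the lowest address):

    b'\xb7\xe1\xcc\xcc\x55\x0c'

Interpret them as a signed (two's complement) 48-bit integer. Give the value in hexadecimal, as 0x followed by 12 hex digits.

Little-endian: lowest address holds the least-significant byte.
Reassemble most-significant byte first: 0C 55 CC CC E1 B7 → 0x0C55CCCCE1B7.

0x0C55CCCCE1B7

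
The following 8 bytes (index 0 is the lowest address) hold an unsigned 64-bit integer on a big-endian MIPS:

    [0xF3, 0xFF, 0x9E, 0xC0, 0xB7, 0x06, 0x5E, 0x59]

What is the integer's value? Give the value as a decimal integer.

In big-endian order the high byte comes first in memory.
The bytes are already most-significant first: 0xF3FF9EC0B7065E59.
0xF3FF9EC0B7065E59 = 17581946020819263065.

17581946020819263065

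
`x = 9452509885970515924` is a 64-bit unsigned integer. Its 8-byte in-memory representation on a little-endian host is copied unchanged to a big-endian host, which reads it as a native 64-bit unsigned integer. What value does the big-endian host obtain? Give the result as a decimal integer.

15278220829663374979

9452509885970515924 in 64-bit hexadecimal is 0x832E0FA8E52407D4.
Stored little-endian, the bytes at ascending addresses are D4 07 24 E5 A8 0F 2E 83.
Read back as big-endian, the last byte is least significant, giving 0xD40724E5A80F2E83.
0xD40724E5A80F2E83 = 15278220829663374979.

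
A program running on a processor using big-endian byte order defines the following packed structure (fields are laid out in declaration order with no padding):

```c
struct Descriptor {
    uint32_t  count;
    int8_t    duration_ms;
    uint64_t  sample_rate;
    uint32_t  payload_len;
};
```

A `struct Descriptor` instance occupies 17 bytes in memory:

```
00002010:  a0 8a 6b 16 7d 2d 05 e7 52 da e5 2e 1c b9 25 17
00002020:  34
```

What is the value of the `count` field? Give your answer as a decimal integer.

2693425942

`count` is the first field, at byte offset 0, occupying 4 bytes.
Bytes at offsets 0..3: A0 8A 6B 16.
Big-endian stores the most-significant byte at the lowest address.
The bytes are already most-significant first: 0xA08A6B16.
0xA08A6B16 = 2693425942.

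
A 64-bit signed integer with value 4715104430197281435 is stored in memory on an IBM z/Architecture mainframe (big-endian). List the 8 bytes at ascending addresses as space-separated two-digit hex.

41 6F 6A 7F 60 C7 92 9B

4715104430197281435 in hexadecimal, padded to 64 bits, is 0x416F6A7F60C7929B.
Split into bytes (most-significant first): 41 6F 6A 7F 60 C7 92 9B.
In big-endian order the high byte comes first in memory.
So the memory order matches the most-significant-first order: 41 6F 6A 7F 60 C7 92 9B.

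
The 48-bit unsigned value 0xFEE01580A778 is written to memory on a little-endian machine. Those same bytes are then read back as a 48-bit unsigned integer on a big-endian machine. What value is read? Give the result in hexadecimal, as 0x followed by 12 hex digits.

0x78A78015E0FE

Stored little-endian, the bytes at ascending addresses are 78 A7 80 15 E0 FE.
Read back as big-endian, the last byte is least significant, giving 0x78A78015E0FE.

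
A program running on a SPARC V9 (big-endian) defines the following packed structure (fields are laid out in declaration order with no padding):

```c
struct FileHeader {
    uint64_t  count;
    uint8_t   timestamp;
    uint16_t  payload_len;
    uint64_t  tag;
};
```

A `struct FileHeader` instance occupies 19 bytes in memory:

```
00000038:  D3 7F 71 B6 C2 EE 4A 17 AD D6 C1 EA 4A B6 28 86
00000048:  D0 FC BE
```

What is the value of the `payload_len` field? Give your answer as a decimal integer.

54977

`payload_len` follows `count` (8 B), `timestamp` (1 B), so it starts at offset 8 + 1 = 9 and occupies 2 bytes.
Bytes at offsets 9..10: D6 C1.
In big-endian order the high byte comes first in memory.
The bytes are already most-significant first: 0xD6C1.
0xD6C1 = 54977.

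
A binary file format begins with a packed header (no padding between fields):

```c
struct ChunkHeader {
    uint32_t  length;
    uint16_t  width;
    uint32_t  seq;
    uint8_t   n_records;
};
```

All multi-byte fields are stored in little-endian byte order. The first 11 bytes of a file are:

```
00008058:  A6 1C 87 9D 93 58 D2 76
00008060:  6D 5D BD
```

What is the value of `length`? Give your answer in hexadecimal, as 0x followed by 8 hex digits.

`length` is the first field, at byte offset 0, occupying 4 bytes.
Bytes at offsets 0..3: A6 1C 87 9D.
Little-endian stores the least-significant byte at the lowest address.
Reassemble most-significant byte first: 9D 87 1C A6 → 0x9D871CA6.

0x9D871CA6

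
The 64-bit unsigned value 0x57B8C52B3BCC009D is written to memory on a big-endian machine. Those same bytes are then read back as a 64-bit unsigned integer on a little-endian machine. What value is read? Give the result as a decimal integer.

11313266818464200791

Stored big-endian, the bytes at ascending addresses are 57 B8 C5 2B 3B CC 00 9D.
Read back as little-endian, the first byte is least significant, giving 0x9D00CC3B2BC5B857.
0x9D00CC3B2BC5B857 = 11313266818464200791.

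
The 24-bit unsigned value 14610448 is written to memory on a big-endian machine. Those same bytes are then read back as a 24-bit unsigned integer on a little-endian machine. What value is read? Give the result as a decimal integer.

14610448 in 24-bit hexadecimal is 0xDEF010.
Stored big-endian, the bytes at ascending addresses are DE F0 10.
Read back as little-endian, the first byte is least significant, giving 0x10F0DE.
0x10F0DE = 1110238.

1110238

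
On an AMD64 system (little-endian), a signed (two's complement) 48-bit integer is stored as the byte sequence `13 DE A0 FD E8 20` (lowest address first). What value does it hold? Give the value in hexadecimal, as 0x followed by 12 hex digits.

0x20E8FDA0DE13

Little-endian: lowest address holds the least-significant byte.
Reassemble most-significant byte first: 20 E8 FD A0 DE 13 → 0x20E8FDA0DE13.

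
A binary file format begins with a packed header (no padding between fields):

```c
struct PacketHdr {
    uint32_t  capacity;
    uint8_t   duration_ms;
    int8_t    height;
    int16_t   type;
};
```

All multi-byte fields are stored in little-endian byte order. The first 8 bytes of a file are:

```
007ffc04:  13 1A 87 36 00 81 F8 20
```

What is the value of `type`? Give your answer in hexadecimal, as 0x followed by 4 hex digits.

`type` follows `capacity` (4 B), `duration_ms` (1 B), `height` (1 B), so it starts at offset 4 + 1 + 1 = 6 and occupies 2 bytes.
Bytes at offsets 6..7: F8 20.
Little-endian stores the least-significant byte at the lowest address.
Reassemble most-significant byte first: 20 F8 → 0x20F8.

0x20F8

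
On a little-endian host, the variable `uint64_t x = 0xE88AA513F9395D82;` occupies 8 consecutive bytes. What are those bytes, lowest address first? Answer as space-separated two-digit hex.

82 5D 39 F9 13 A5 8A E8

Split into bytes (most-significant first): E8 8A A5 13 F9 39 5D 82.
Little-endian stores the least-significant byte at the lowest address.
So at ascending addresses the bytes are 82 5D 39 F9 13 A5 8A E8.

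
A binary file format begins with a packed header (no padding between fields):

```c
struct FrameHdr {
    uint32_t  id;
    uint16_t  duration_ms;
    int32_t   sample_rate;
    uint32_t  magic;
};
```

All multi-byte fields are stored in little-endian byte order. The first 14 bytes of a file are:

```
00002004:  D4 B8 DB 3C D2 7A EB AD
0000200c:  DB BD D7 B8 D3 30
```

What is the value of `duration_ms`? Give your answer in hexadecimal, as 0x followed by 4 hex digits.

0x7AD2

`duration_ms` follows `id` (4 bytes), so it starts at byte offset 4 and occupies 2 bytes.
Bytes at offsets 4..5: D2 7A.
In little-endian order the low byte comes first in memory.
Reassemble most-significant byte first: 7A D2 → 0x7AD2.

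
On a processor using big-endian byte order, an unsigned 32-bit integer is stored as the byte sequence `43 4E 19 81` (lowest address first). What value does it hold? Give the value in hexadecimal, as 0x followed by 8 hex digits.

0x434E1981

Big-endian stores the most-significant byte at the lowest address.
The bytes are already most-significant first: 0x434E1981.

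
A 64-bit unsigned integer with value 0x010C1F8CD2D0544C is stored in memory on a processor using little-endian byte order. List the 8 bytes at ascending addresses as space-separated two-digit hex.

4C 54 D0 D2 8C 1F 0C 01

Split into bytes (most-significant first): 01 0C 1F 8C D2 D0 54 4C.
Little-endian: lowest address holds the least-significant byte.
So at ascending addresses the bytes are 4C 54 D0 D2 8C 1F 0C 01.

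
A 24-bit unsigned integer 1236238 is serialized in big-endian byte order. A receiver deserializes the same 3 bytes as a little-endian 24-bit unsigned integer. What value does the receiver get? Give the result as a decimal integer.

1236238 in 24-bit hexadecimal is 0x12DD0E.
Stored big-endian, the bytes at ascending addresses are 12 DD 0E.
Read back as little-endian, the first byte is least significant, giving 0x0EDD12.
0x0EDD12 = 974098.

974098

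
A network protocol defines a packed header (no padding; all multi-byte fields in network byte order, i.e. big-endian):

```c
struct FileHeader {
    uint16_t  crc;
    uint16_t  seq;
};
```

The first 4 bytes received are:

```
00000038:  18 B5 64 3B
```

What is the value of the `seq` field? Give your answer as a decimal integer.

`seq` follows `crc` (2 bytes), so it starts at byte offset 2 and occupies 2 bytes.
Bytes at offsets 2..3: 64 3B.
In big-endian order the high byte comes first in memory.
The bytes are already most-significant first: 0x643B.
0x643B = 25659.

25659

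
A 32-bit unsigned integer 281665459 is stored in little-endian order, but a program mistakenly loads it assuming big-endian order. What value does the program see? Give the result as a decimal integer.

281665459 in 32-bit hexadecimal is 0x10C9DFB3.
Stored little-endian, the bytes at ascending addresses are B3 DF C9 10.
Read back as big-endian, the last byte is least significant, giving 0xB3DFC910.
0xB3DFC910 = 3017787664.

3017787664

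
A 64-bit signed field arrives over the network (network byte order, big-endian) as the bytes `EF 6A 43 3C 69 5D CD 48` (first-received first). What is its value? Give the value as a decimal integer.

Big-endian: lowest address holds the most-significant byte.
The bytes are already most-significant first: 0xEF6A433C695DCD48.
Top bit is set, so as a signed 64-bit value this is 0xEF6A433C695DCD48 − 2^64 = -1195068824368591544.

-1195068824368591544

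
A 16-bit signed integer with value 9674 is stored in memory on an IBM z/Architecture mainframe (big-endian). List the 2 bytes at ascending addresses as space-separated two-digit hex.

9674 in hexadecimal, padded to 16 bits, is 0x25CA.
Split into bytes (most-significant first): 25 CA.
In big-endian order the high byte comes first in memory.
So the memory order matches the most-significant-first order: 25 CA.

25 CA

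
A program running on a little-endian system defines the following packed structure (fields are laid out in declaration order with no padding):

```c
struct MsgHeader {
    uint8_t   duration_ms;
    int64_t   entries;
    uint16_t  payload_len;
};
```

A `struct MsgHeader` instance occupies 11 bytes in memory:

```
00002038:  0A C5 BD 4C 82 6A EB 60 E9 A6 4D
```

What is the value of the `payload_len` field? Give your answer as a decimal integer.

`payload_len` follows `duration_ms` (1 B), `entries` (8 B), so it starts at offset 1 + 8 = 9 and occupies 2 bytes.
Bytes at offsets 9..10: A6 4D.
Little-endian: lowest address holds the least-significant byte.
Reassemble most-significant byte first: 4D A6 → 0x4DA6.
0x4DA6 = 19878.

19878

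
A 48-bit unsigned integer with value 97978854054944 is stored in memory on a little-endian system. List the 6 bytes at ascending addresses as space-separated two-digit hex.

20 9C CA 7A 1C 59

97978854054944 in hexadecimal, padded to 48 bits, is 0x591C7ACA9C20.
Split into bytes (most-significant first): 59 1C 7A CA 9C 20.
Little-endian: lowest address holds the least-significant byte.
So at ascending addresses the bytes are 20 9C CA 7A 1C 59.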